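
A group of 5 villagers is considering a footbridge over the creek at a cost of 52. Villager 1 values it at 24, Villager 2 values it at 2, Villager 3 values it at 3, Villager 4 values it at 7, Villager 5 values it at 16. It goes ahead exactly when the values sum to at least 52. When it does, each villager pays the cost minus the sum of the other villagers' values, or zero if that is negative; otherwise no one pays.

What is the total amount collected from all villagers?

52

Total value 52 ≥ cost 52, so it is built.
Villager 1: others sum to 28; max(0, 52 - 28) = 24.
Villager 2: others sum to 50; max(0, 52 - 50) = 2.
Villager 3: others sum to 49; max(0, 52 - 49) = 3.
Villager 4: others sum to 45; max(0, 52 - 45) = 7.
Villager 5: others sum to 36; max(0, 52 - 36) = 16.
Total collected = 24 + 2 + 3 + 7 + 16 = 52.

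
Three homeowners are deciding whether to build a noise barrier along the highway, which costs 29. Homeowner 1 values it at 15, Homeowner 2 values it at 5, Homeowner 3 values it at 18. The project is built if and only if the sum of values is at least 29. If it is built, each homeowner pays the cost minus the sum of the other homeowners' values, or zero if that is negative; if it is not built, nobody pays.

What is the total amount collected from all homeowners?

Total value 38 ≥ cost 29, so it is built.
Homeowner 1: others sum to 23; max(0, 29 - 23) = 6.
Homeowner 2: others sum to 33; max(0, 29 - 33) = 0.
Homeowner 3: others sum to 20; max(0, 29 - 20) = 9.
Total collected = 6 + 0 + 9 = 15.

15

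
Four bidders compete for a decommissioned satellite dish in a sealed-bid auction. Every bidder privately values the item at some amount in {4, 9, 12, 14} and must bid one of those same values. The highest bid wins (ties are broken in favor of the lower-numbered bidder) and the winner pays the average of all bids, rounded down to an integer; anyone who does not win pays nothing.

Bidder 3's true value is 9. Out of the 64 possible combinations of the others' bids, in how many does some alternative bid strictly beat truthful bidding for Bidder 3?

8

Others bid (4, 4, 12): truth gives 0; bid 12 gives 1 > 0. Violating.
Others bid (4, 9, 4): truth gives 0; bid 12 gives 2 > 0. Violating.
Others bid (4, 9, 9): truth gives 0; bid 12 gives 1 > 0. Violating.
Others bid (4, 12, 4): truth gives 0; bid 14 gives 1 > 0. Violating.
Others bid (4, 4, 4): truth gives 4; no alternative beats it.
Others bid (4, 4, 9): truth gives 3; no alternative beats it.
(Checking all 64 profiles: 8 have a profitable deviation, 56 do not.)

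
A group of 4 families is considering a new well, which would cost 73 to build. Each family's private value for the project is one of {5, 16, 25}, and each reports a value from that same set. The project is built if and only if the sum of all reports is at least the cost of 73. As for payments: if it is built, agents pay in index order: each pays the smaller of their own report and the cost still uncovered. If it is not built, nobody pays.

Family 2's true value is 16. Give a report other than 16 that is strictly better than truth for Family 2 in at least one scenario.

Suppose Family 1 reports 25, Family 3 reports 25 and Family 4 reports 25.
Report 16: project built, pays 16, utility 16 - 16 = 0.
Report 5: project built, pays 5, utility 16 - 5 = 11.
So reporting 5 beats truth here (11 > 0).

5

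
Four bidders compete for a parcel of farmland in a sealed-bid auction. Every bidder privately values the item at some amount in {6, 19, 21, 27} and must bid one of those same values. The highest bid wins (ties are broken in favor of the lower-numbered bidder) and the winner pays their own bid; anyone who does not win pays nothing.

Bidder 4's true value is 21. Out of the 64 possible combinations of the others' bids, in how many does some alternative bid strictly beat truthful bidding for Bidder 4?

1

Others bid (6, 6, 6): truth gives 0; bid 19 gives 2 > 0. Violating.
Others bid (6, 6, 19): truth gives 0; no alternative beats it.
Others bid (6, 6, 21): truth gives 0; no alternative beats it.
(Checking all 64 profiles: 1 has a profitable deviation, 63 do not.)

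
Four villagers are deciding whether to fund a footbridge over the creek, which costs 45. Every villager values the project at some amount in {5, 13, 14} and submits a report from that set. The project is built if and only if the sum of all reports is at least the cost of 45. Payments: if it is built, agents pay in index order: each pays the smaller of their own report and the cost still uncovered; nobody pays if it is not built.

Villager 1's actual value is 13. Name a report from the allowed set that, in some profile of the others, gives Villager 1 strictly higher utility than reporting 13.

5

Suppose Villager 2 reports 13, Villager 3 reports 13 and Villager 4 reports 14.
Report 13: project built, pays 13, utility 13 - 13 = 0.
Report 5: project built, pays 5, utility 13 - 5 = 8.
So reporting 5 beats truth here (8 > 0).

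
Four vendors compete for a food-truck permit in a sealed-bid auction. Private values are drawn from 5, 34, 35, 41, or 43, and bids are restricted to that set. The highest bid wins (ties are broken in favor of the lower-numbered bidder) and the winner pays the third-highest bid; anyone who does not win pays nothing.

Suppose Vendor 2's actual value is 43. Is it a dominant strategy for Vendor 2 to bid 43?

Yes

Check each profile of the others' bids and compare truth against every alternative bid.
Others bid (5, 5, 43): truth gives 38, best alternative gives 0.
Others bid (5, 43, 5): truth gives 38, best alternative gives 0.
Others bid (41, 5, 5): truth gives 38, best alternative gives 0.
Others bid (5, 34, 43): truth gives 9, best alternative gives 0.
Others bid (5, 43, 34): truth gives 9, best alternative gives 0.
Others bid (34, 5, 43): truth gives 9, best alternative gives 0.
(Remaining 119 profiles checked similarly; truth is weakly best in each.)
In every case the truthful bid is at least as good as any alternative, so it is a dominant strategy.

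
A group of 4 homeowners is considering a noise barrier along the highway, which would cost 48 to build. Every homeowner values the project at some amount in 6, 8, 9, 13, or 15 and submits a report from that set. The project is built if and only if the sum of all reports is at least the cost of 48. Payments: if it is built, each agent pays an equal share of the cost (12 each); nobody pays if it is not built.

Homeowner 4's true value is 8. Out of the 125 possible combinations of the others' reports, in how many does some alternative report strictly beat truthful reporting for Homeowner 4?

Others report (13, 13, 15): truth gives -4; report 6 gives 0 > -4. Violating.
Others report (13, 15, 13): truth gives -4; report 6 gives 0 > -4. Violating.
Others report (15, 13, 13): truth gives -4; report 6 gives 0 > -4. Violating.
Others report (6, 6, 6): truth gives 0; no alternative beats it.
Others report (6, 6, 8): truth gives 0; no alternative beats it.
(Checking all 125 profiles: 3 have a profitable deviation, 122 do not.)

3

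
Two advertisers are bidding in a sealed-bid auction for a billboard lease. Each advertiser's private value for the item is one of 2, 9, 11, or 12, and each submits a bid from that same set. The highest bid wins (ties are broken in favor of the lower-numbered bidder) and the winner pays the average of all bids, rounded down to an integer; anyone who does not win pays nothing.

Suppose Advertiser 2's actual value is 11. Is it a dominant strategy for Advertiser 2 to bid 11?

No

Consider the case where Advertiser 1 bids 2.
Truthful bid 11: wins, pays 6, utility 11 - 6 = 5.
Bid 9 instead: wins, pays 5, utility 11 - 5 = 6.
Since 6 > 5, bidding 9 is strictly better here, so truthful bidding is not dominant.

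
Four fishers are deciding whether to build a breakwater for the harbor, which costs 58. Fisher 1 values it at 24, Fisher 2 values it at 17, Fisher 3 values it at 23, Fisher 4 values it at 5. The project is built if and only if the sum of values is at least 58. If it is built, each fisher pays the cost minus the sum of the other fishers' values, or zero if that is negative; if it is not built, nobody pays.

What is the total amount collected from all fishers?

31

Total value 69 ≥ cost 58, so it is built.
Fisher 1: others sum to 45; max(0, 58 - 45) = 13.
Fisher 2: others sum to 52; max(0, 58 - 52) = 6.
Fisher 3: others sum to 46; max(0, 58 - 46) = 12.
Fisher 4: others sum to 64; max(0, 58 - 64) = 0.
Total collected = 13 + 6 + 12 + 0 = 31.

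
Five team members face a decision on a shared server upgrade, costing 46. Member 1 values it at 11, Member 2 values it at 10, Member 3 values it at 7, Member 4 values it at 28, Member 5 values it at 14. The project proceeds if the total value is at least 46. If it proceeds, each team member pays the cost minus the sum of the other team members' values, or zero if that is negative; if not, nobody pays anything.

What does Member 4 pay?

Total value 70 ≥ cost 46, so the project is built.
The other team members' values sum to 42.
Cost minus that sum is 46 - 42 = 4.

4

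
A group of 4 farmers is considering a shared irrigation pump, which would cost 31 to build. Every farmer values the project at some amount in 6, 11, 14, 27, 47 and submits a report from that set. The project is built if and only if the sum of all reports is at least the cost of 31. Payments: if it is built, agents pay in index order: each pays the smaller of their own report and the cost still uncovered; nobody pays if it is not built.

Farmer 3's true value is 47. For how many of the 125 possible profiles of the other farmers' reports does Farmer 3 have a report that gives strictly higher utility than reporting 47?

Others report (6, 6, 6): truth gives 28; report 14 gives 33 > 28. Violating.
Others report (6, 6, 11): truth gives 28; report 11 gives 36 > 28. Violating.
Others report (6, 6, 14): truth gives 28; report 6 gives 41 > 28. Violating.
Others report (6, 6, 27): truth gives 28; report 6 gives 41 > 28. Violating.
Others report (6, 27, 6): truth gives 47; no alternative beats it.
Others report (6, 27, 11): truth gives 47; no alternative beats it.
(Checking all 125 profiles: 30 have a profitable deviation, 95 do not.)

30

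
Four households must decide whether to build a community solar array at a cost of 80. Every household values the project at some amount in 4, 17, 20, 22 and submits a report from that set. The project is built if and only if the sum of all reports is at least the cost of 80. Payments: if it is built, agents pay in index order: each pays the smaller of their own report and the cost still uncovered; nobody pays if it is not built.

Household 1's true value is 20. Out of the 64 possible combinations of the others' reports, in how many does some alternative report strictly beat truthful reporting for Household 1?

4

Others report (20, 22, 22): truth gives 0; report 17 gives 3 > 0. Violating.
Others report (22, 20, 22): truth gives 0; report 17 gives 3 > 0. Violating.
Others report (22, 22, 20): truth gives 0; report 17 gives 3 > 0. Violating.
Others report (22, 22, 22): truth gives 0; report 17 gives 3 > 0. Violating.
Others report (4, 4, 4): truth gives 0; no alternative beats it.
Others report (4, 4, 17): truth gives 0; no alternative beats it.
(Checking all 64 profiles: 4 have a profitable deviation, 60 do not.)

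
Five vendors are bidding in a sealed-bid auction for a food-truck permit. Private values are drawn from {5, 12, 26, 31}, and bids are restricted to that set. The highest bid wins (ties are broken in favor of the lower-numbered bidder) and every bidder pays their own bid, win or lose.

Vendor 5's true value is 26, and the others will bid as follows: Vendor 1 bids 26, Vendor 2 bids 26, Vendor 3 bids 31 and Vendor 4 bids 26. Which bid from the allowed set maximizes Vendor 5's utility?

5

Bid 5: loses but pays 5, utility -5.
Bid 12: loses but pays 12, utility -12.
Bid 26: loses but pays 26, utility -26.
Bid 31: loses but pays 31, utility -31.
The best choice is 5 with utility -5.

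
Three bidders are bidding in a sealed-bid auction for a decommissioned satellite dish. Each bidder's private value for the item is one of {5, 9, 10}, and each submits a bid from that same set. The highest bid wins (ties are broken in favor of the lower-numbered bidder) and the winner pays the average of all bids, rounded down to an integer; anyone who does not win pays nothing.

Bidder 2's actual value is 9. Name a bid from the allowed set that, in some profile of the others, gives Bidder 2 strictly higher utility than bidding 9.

Suppose Bidder 1 bids 5 and Bidder 3 bids 10.
Bid 9: loses, pays 0, utility 0.
Bid 10: wins, pays 8, utility 9 - 8 = 1.
So bidding 10 beats truth here (1 > 0).

10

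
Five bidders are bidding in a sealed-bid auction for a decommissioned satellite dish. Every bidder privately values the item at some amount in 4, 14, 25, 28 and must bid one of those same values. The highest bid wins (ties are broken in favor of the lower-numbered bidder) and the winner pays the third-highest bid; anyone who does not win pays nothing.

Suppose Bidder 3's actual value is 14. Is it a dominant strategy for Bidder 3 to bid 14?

Consider the case where Bidder 1 bids 4, Bidder 2 bids 4, Bidder 4 bids 4 and Bidder 5 bids 25.
Truthful bid 14: loses, pays 0, utility 0.
Bid 25 instead: wins, pays 4, utility 14 - 4 = 10.
Since 10 > 0, bidding 25 is strictly better here, so truthful bidding is not dominant.

No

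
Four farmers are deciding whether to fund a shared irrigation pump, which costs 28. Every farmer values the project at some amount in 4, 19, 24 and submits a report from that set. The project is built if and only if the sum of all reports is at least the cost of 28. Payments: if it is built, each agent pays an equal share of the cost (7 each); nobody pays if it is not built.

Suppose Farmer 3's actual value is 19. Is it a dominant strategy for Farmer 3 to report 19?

Check each profile of the others' reports and compare truth against every alternative report.
Others report (4, 4, 4): truth gives 12, best alternative gives 12.
Others report (4, 4, 19): truth gives 12, best alternative gives 12.
Others report (4, 4, 24): truth gives 12, best alternative gives 12.
Others report (4, 19, 4): truth gives 12, best alternative gives 12.
Others report (4, 19, 19): truth gives 12, best alternative gives 12.
Others report (4, 19, 24): truth gives 12, best alternative gives 12.
(Remaining 21 profiles checked similarly; truth is weakly best in each.)
In every case the truthful report is at least as good as any alternative, so it is a dominant strategy.

Yes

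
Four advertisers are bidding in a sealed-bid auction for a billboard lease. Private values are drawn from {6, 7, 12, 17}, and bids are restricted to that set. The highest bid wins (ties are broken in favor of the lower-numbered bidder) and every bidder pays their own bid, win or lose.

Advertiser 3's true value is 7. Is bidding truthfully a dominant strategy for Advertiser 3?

Consider the case where Advertiser 1 bids 6, Advertiser 2 bids 6 and Advertiser 4 bids 12.
Truthful bid 7: loses but pays 7, utility -7.
Bid 6 instead: loses but pays 6, utility -6.
Since -6 > -7, bidding 6 is strictly better here, so truthful bidding is not dominant.

No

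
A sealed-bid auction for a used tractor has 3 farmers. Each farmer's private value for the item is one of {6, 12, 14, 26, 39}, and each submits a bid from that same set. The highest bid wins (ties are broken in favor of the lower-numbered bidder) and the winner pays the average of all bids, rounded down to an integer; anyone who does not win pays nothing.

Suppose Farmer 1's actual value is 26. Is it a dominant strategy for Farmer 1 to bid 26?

Consider the case where Farmer 2 bids 6 and Farmer 3 bids 6.
Truthful bid 26: wins, pays 12, utility 26 - 12 = 14.
Bid 6 instead: wins, pays 6, utility 26 - 6 = 20.
Since 20 > 14, bidding 6 is strictly better here, so truthful bidding is not dominant.

No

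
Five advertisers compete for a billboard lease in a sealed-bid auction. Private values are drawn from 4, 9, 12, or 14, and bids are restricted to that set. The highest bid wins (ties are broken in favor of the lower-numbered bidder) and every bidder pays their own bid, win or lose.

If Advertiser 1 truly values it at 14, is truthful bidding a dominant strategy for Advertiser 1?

Consider the case where Advertiser 2 bids 4, Advertiser 3 bids 4, Advertiser 4 bids 4 and Advertiser 5 bids 4.
Truthful bid 14: wins, pays 14, utility 14 - 14 = 0.
Bid 4 instead: wins, pays 4, utility 14 - 4 = 10.
Since 10 > 0, bidding 4 is strictly better here, so truthful bidding is not dominant.

No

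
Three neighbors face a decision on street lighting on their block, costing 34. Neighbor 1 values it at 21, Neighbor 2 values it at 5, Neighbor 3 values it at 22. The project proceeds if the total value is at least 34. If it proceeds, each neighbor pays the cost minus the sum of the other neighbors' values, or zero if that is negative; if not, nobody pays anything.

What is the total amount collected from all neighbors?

15

Total value 48 ≥ cost 34, so it is built.
Neighbor 1: others sum to 27; max(0, 34 - 27) = 7.
Neighbor 2: others sum to 43; max(0, 34 - 43) = 0.
Neighbor 3: others sum to 26; max(0, 34 - 26) = 8.
Total collected = 7 + 0 + 8 = 15.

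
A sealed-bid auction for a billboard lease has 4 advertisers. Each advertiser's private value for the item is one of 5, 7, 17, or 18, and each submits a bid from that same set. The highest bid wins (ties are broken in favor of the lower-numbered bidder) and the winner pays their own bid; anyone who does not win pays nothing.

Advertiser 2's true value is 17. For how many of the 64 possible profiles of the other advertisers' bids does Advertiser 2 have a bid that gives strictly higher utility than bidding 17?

Others bid (5, 5, 5): truth gives 0; bid 7 gives 10 > 0. Violating.
Others bid (5, 5, 7): truth gives 0; bid 7 gives 10 > 0. Violating.
Others bid (5, 7, 5): truth gives 0; bid 7 gives 10 > 0. Violating.
Others bid (5, 7, 7): truth gives 0; bid 7 gives 10 > 0. Violating.
Others bid (5, 5, 17): truth gives 0; no alternative beats it.
Others bid (5, 5, 18): truth gives 0; no alternative beats it.
(Checking all 64 profiles: 4 have a profitable deviation, 60 do not.)

4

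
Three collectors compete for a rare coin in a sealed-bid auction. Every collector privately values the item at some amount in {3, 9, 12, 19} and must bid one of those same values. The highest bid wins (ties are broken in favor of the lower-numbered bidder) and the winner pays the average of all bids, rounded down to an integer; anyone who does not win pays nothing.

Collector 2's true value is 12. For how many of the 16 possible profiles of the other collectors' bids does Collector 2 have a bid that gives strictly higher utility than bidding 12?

Others bid (3, 3): truth gives 6; bid 9 gives 7 > 6. Violating.
Others bid (3, 9): truth gives 4; bid 9 gives 5 > 4. Violating.
Others bid (12, 3): truth gives 0; bid 19 gives 1 > 0. Violating.
Others bid (3, 12): truth gives 3; no alternative beats it.
Others bid (3, 19): truth gives 0; no alternative beats it.
(Checking all 16 profiles: 3 have a profitable deviation, 13 do not.)

3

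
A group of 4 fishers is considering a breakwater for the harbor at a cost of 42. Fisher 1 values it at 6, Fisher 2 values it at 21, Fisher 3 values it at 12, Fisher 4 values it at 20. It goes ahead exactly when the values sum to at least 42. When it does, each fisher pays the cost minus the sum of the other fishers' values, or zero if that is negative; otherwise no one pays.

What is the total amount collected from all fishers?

Total value 59 ≥ cost 42, so it is built.
Fisher 1: others sum to 53; max(0, 42 - 53) = 0.
Fisher 2: others sum to 38; max(0, 42 - 38) = 4.
Fisher 3: others sum to 47; max(0, 42 - 47) = 0.
Fisher 4: others sum to 39; max(0, 42 - 39) = 3.
Total collected = 0 + 4 + 0 + 3 = 7.

7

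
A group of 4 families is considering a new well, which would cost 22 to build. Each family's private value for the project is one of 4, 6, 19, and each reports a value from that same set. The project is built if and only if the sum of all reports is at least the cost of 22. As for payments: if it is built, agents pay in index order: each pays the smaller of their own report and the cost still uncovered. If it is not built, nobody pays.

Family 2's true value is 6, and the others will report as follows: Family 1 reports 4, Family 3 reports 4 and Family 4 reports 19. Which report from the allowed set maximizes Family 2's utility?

Report 4: project built, pays 4, utility 6 - 4 = 2.
Report 6: project built, pays 6, utility 6 - 6 = 0.
Report 19: project built, pays 18, utility 6 - 18 = -12.
The best choice is 4 with utility 2.

4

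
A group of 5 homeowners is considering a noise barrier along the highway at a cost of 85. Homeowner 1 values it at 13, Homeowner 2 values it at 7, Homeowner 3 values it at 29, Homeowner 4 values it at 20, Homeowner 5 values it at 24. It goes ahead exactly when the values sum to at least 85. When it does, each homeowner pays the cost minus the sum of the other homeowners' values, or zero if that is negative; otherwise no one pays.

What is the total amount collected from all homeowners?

Total value 93 ≥ cost 85, so it is built.
Homeowner 1: others sum to 80; max(0, 85 - 80) = 5.
Homeowner 2: others sum to 86; max(0, 85 - 86) = 0.
Homeowner 3: others sum to 64; max(0, 85 - 64) = 21.
Homeowner 4: others sum to 73; max(0, 85 - 73) = 12.
Homeowner 5: others sum to 69; max(0, 85 - 69) = 16.
Total collected = 5 + 0 + 21 + 12 + 16 = 54.

54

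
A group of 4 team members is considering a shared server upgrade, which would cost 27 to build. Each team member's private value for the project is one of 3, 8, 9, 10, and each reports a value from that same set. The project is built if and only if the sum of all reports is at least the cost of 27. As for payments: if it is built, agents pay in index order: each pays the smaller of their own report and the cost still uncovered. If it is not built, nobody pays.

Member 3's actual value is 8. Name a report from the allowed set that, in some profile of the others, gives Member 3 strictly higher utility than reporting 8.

Suppose Member 1 reports 8, Member 2 reports 8 and Member 4 reports 8.
Report 8: project built, pays 8, utility 8 - 8 = 0.
Report 3: project built, pays 3, utility 8 - 3 = 5.
So reporting 3 beats truth here (5 > 0).

3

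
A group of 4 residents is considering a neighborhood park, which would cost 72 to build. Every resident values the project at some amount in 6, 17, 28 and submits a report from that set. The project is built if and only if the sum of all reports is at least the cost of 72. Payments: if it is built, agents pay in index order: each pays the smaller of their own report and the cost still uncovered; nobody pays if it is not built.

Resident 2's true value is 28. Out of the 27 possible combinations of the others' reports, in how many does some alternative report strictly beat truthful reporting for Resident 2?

Others report (6, 28, 28): truth gives 0; report 17 gives 11 > 0. Violating.
Others report (17, 17, 28): truth gives 0; report 17 gives 11 > 0. Violating.
Others report (17, 28, 17): truth gives 0; report 17 gives 11 > 0. Violating.
Others report (17, 28, 28): truth gives 0; report 6 gives 22 > 0. Violating.
Others report (6, 6, 6): truth gives 0; no alternative beats it.
Others report (6, 6, 17): truth gives 0; no alternative beats it.
(Checking all 27 profiles: 10 have a profitable deviation, 17 do not.)

10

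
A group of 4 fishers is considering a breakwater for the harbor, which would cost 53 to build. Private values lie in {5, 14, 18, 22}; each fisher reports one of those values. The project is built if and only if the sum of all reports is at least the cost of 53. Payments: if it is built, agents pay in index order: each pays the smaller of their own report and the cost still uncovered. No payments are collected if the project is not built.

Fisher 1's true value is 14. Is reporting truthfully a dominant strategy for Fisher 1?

Consider the case where Fisher 2 reports 5, Fisher 3 reports 22 and Fisher 4 reports 22.
Truthful report 14: project built, pays 14, utility 14 - 14 = 0.
Report 5 instead: project built, pays 5, utility 14 - 5 = 9.
Since 9 > 0, reporting 5 is strictly better here, so truthful reporting is not dominant.

No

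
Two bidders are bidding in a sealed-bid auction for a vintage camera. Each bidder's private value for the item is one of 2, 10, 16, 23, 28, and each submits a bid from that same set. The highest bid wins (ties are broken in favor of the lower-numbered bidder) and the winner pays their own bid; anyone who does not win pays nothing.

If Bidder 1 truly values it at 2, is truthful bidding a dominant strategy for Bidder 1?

Yes

Check each profile of the others' bids and compare truth against every alternative bid.
Others bid (2): truth gives 0, best alternative gives -8.
Others bid (10): truth gives 0, best alternative gives -8.
Others bid (16): truth gives 0, best alternative gives 0.
Others bid (23): truth gives 0, best alternative gives 0.
Others bid (28): truth gives 0, best alternative gives 0.
In every case the truthful bid is at least as good as any alternative, so it is a dominant strategy.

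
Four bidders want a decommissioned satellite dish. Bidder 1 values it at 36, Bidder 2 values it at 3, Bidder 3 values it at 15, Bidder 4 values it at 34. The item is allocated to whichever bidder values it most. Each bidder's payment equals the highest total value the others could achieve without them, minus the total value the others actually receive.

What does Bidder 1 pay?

Bidder 1 has the highest value and receives the item.
Without Bidder 1, the item would go to the next-highest value, 34, so the others could achieve 34.
With Bidder 1 present and winning, the others receive nothing, so their total is 0.
Payment = 34 - 0 = 34.

34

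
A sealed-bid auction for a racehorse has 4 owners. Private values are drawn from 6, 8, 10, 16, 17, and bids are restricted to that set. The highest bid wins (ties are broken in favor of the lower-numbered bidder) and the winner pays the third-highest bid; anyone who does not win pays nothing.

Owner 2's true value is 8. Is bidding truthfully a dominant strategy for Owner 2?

No

Consider the case where Owner 1 bids 6, Owner 3 bids 6 and Owner 4 bids 10.
Truthful bid 8: loses, pays 0, utility 0.
Bid 10 instead: wins, pays 6, utility 8 - 6 = 2.
Since 2 > 0, bidding 10 is strictly better here, so truthful bidding is not dominant.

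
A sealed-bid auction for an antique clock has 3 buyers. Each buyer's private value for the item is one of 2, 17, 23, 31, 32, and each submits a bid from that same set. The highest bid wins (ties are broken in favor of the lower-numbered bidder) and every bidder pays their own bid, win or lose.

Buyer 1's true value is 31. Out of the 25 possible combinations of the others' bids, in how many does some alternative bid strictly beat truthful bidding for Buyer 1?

Others bid (2, 2): truth gives 0; bid 2 gives 29 > 0. Violating.
Others bid (2, 17): truth gives 0; bid 17 gives 14 > 0. Violating.
Others bid (2, 23): truth gives 0; bid 23 gives 8 > 0. Violating.
Others bid (2, 32): truth gives -31; bid 32 gives -1 > -31. Violating.
Others bid (2, 31): truth gives 0; no alternative beats it.
Others bid (17, 31): truth gives 0; no alternative beats it.
(Checking all 25 profiles: 18 have a profitable deviation, 7 do not.)

18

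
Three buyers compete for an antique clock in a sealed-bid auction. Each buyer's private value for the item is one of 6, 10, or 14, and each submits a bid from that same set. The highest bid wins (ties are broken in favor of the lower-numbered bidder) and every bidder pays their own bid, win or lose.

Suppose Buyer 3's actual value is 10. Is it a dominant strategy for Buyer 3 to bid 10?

No

Consider the case where Buyer 1 bids 6 and Buyer 2 bids 10.
Truthful bid 10: loses but pays 10, utility -10.
Bid 6 instead: loses but pays 6, utility -6.
Since -6 > -10, bidding 6 is strictly better here, so truthful bidding is not dominant.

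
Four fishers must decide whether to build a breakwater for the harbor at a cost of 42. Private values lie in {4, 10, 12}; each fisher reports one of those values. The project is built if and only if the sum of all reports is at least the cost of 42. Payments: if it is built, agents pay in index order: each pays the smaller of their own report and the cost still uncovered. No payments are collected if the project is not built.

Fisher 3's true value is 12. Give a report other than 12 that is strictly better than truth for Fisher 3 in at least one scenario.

10

Suppose Fisher 1 reports 10, Fisher 2 reports 10 and Fisher 4 reports 12.
Report 12: project built, pays 12, utility 12 - 12 = 0.
Report 10: project built, pays 10, utility 12 - 10 = 2.
So reporting 10 beats truth here (2 > 0).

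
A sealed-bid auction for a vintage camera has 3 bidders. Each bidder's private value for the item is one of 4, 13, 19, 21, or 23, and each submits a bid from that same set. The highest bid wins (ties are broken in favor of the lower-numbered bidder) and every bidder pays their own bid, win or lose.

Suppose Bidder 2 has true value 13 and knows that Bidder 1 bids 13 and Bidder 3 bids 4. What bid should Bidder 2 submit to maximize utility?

Bid 4: loses but pays 4, utility -4.
Bid 13: loses but pays 13, utility -13.
Bid 19: wins, pays 19, utility 13 - 19 = -6.
Bid 21: wins, pays 21, utility 13 - 21 = -8.
Bid 23: wins, pays 23, utility 13 - 23 = -10.
The best choice is 4 with utility -4.

4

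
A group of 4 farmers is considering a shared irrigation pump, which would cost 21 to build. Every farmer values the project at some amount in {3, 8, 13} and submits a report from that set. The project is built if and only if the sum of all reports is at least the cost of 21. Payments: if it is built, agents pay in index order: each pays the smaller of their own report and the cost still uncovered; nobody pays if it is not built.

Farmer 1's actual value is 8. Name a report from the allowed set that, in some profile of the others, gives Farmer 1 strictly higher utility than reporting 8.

3

Suppose Farmer 2 reports 3, Farmer 3 reports 3 and Farmer 4 reports 13.
Report 8: project built, pays 8, utility 8 - 8 = 0.
Report 3: project built, pays 3, utility 8 - 3 = 5.
So reporting 3 beats truth here (5 > 0).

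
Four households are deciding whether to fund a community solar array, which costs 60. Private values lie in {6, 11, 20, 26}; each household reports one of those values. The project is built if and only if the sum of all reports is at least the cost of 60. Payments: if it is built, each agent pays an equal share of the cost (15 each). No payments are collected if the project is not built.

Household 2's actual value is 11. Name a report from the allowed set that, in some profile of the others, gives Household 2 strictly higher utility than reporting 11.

Suppose Household 1 reports 6, Household 3 reports 20 and Household 4 reports 26.
Report 11: project built, pays 15, utility 11 - 15 = -4.
Report 6: project not built, utility 0.
So reporting 6 beats truth here (0 > -4).

6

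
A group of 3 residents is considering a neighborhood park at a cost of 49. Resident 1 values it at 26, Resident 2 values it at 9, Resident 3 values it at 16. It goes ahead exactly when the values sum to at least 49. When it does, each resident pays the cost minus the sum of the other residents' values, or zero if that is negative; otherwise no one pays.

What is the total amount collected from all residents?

Total value 51 ≥ cost 49, so it is built.
Resident 1: others sum to 25; max(0, 49 - 25) = 24.
Resident 2: others sum to 42; max(0, 49 - 42) = 7.
Resident 3: others sum to 35; max(0, 49 - 35) = 14.
Total collected = 24 + 7 + 14 = 45.

45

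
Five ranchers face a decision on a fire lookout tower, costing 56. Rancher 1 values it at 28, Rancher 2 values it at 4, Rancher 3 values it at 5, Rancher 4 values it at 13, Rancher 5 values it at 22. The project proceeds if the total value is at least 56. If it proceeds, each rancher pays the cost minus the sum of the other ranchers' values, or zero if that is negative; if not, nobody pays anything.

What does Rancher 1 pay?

12

Total value 72 ≥ cost 56, so the project is built.
The other ranchers' values sum to 44.
Cost minus that sum is 56 - 44 = 12.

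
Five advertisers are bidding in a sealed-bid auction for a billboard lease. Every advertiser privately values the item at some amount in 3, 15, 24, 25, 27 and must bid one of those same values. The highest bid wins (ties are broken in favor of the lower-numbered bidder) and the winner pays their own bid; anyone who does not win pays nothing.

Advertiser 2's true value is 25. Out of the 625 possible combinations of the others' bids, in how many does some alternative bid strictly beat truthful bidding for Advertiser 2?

Others bid (3, 3, 3, 3): truth gives 0; bid 15 gives 10 > 0. Violating.
Others bid (3, 3, 3, 15): truth gives 0; bid 15 gives 10 > 0. Violating.
Others bid (3, 3, 3, 24): truth gives 0; bid 24 gives 1 > 0. Violating.
Others bid (3, 3, 15, 3): truth gives 0; bid 15 gives 10 > 0. Violating.
Others bid (3, 3, 3, 25): truth gives 0; no alternative beats it.
Others bid (3, 3, 3, 27): truth gives 0; no alternative beats it.
(Checking all 625 profiles: 54 have a profitable deviation, 571 do not.)

54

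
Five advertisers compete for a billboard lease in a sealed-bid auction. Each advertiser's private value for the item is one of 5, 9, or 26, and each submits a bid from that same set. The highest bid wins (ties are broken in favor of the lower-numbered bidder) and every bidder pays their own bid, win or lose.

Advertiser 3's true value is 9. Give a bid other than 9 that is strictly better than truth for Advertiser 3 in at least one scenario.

5

Suppose Advertiser 1 bids 5, Advertiser 2 bids 5, Advertiser 4 bids 5 and Advertiser 5 bids 26.
Bid 9: loses but pays 9, utility -9.
Bid 5: loses but pays 5, utility -5.
So bidding 5 beats truth here (-5 > -9).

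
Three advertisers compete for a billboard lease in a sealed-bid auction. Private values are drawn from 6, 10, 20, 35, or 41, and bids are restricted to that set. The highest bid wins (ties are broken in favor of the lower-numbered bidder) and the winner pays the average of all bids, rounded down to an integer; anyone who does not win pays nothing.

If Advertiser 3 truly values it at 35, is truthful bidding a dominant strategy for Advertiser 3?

Consider the case where Advertiser 1 bids 6 and Advertiser 2 bids 6.
Truthful bid 35: wins, pays 15, utility 35 - 15 = 20.
Bid 10 instead: wins, pays 7, utility 35 - 7 = 28.
Since 28 > 20, bidding 10 is strictly better here, so truthful bidding is not dominant.

No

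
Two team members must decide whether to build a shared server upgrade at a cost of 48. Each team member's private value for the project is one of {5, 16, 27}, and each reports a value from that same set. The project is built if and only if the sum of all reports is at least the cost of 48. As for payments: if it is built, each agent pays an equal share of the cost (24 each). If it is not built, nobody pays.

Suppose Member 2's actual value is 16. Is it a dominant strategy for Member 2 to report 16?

Yes

Check each profile of the others' reports and compare truth against every alternative report.
Others report (5): truth gives 0, best alternative gives 0.
Others report (16): truth gives 0, best alternative gives 0.
Others report (27): truth gives 0, best alternative gives 0.
In every case the truthful report is at least as good as any alternative, so it is a dominant strategy.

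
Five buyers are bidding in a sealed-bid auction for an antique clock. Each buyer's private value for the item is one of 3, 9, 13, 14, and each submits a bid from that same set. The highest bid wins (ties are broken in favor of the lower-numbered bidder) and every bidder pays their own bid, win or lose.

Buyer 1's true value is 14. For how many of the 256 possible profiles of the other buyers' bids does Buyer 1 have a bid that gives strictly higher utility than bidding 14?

81

Others bid (3, 3, 3, 3): truth gives 0; bid 3 gives 11 > 0. Violating.
Others bid (3, 3, 3, 9): truth gives 0; bid 9 gives 5 > 0. Violating.
Others bid (3, 3, 3, 13): truth gives 0; bid 13 gives 1 > 0. Violating.
Others bid (3, 3, 9, 3): truth gives 0; bid 9 gives 5 > 0. Violating.
Others bid (3, 3, 3, 14): truth gives 0; no alternative beats it.
Others bid (3, 3, 9, 14): truth gives 0; no alternative beats it.
(Checking all 256 profiles: 81 have a profitable deviation, 175 do not.)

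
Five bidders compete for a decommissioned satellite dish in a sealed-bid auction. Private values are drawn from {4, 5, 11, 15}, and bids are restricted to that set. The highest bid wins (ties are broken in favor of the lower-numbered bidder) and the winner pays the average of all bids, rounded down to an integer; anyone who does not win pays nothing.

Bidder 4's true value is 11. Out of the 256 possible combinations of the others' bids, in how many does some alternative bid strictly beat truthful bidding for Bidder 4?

78

Others bid (4, 4, 4, 4): truth gives 6; bid 5 gives 7 > 6. Violating.
Others bid (4, 4, 4, 5): truth gives 6; bid 5 gives 7 > 6. Violating.
Others bid (4, 4, 4, 15): truth gives 0; bid 15 gives 3 > 0. Violating.
Others bid (4, 4, 5, 15): truth gives 0; bid 15 gives 3 > 0. Violating.
Others bid (4, 4, 4, 11): truth gives 5; no alternative beats it.
Others bid (4, 4, 5, 4): truth gives 6; no alternative beats it.
(Checking all 256 profiles: 78 have a profitable deviation, 178 do not.)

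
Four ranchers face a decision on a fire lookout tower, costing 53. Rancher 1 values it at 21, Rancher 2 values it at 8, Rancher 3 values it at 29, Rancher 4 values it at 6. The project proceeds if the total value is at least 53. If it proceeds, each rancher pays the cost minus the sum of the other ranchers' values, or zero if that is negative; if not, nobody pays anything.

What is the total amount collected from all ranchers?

28

Total value 64 ≥ cost 53, so it is built.
Rancher 1: others sum to 43; max(0, 53 - 43) = 10.
Rancher 2: others sum to 56; max(0, 53 - 56) = 0.
Rancher 3: others sum to 35; max(0, 53 - 35) = 18.
Rancher 4: others sum to 58; max(0, 53 - 58) = 0.
Total collected = 10 + 0 + 18 + 0 = 28.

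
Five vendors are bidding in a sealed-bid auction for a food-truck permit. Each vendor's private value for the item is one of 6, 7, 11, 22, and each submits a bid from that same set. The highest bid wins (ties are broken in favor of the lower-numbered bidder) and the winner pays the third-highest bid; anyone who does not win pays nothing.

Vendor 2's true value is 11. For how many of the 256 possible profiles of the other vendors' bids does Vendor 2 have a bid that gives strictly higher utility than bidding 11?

32

Others bid (6, 6, 6, 22): truth gives 0; bid 22 gives 5 > 0. Violating.
Others bid (6, 6, 7, 22): truth gives 0; bid 22 gives 4 > 0. Violating.
Others bid (6, 6, 22, 6): truth gives 0; bid 22 gives 5 > 0. Violating.
Others bid (6, 6, 22, 7): truth gives 0; bid 22 gives 4 > 0. Violating.
Others bid (6, 6, 6, 6): truth gives 5; no alternative beats it.
Others bid (6, 6, 6, 7): truth gives 5; no alternative beats it.
(Checking all 256 profiles: 32 have a profitable deviation, 224 do not.)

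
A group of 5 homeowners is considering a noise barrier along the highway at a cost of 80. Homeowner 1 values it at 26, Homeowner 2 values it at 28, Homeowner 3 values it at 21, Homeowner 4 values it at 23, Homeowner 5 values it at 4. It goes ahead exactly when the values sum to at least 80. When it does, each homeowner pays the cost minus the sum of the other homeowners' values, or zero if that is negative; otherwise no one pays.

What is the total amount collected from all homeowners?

Total value 102 ≥ cost 80, so it is built.
Homeowner 1: others sum to 76; max(0, 80 - 76) = 4.
Homeowner 2: others sum to 74; max(0, 80 - 74) = 6.
Homeowner 3: others sum to 81; max(0, 80 - 81) = 0.
Homeowner 4: others sum to 79; max(0, 80 - 79) = 1.
Homeowner 5: others sum to 98; max(0, 80 - 98) = 0.
Total collected = 4 + 6 + 0 + 1 + 0 = 11.

11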